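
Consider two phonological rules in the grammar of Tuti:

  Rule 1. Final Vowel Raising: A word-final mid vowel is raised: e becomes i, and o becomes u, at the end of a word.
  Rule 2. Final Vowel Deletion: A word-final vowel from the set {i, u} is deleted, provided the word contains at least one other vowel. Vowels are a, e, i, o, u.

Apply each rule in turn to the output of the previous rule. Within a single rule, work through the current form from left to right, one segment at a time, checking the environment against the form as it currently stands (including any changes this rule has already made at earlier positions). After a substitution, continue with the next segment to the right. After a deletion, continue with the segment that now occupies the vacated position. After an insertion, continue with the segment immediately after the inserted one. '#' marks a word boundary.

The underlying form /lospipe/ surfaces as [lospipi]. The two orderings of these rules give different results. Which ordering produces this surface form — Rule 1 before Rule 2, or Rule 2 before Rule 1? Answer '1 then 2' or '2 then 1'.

2 then 1

Order 1 then 2:
  1 Final Vowel Raising: [lospipe] → [lospipi]
  2 Final Vowel Deletion: [lospipi] → [lospip]
  result: [lospip]
Order 2 then 1:
  2 Final Vowel Deletion: no change — [lospipe]
  1 Final Vowel Raising: [lospipe] → [lospipi]
  result: [lospipi]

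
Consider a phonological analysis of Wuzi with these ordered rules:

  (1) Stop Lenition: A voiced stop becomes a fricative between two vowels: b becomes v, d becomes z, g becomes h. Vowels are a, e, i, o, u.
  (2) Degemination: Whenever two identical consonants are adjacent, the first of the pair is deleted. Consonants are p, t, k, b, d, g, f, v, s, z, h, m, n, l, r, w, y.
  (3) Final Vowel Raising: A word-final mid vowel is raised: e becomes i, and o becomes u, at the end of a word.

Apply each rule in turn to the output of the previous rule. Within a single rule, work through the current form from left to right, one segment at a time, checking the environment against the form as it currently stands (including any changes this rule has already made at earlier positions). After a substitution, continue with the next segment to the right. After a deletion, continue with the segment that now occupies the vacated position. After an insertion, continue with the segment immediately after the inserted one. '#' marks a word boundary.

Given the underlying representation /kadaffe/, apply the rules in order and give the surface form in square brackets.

(1) Stop Lenition: [kadaffe] → [kazaffe]
(2) Degemination: [kazaffe] → [kazafe]
(3) Final Vowel Raising: [kazafe] → [kazafi]

[kazafi]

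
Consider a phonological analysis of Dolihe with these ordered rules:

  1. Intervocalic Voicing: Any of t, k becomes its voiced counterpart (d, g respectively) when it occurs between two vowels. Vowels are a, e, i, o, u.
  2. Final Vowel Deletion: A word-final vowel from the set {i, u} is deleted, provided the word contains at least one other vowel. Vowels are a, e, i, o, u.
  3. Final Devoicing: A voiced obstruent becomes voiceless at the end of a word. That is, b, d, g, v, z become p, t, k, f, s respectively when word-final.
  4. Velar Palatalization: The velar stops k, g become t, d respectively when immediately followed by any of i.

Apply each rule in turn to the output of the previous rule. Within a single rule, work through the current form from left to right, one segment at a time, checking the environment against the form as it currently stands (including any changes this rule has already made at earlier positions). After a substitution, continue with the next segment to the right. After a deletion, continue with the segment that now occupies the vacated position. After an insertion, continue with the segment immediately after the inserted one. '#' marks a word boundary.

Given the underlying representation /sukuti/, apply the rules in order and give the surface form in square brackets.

[sugut]

1 Intervocalic Voicing: [sukuti] → [sugudi]
2 Final Vowel Deletion: [sugudi] → [sugud]
3 Final Devoicing: [sugud] → [sugut]
4 Velar Palatalization: no change — [sugut]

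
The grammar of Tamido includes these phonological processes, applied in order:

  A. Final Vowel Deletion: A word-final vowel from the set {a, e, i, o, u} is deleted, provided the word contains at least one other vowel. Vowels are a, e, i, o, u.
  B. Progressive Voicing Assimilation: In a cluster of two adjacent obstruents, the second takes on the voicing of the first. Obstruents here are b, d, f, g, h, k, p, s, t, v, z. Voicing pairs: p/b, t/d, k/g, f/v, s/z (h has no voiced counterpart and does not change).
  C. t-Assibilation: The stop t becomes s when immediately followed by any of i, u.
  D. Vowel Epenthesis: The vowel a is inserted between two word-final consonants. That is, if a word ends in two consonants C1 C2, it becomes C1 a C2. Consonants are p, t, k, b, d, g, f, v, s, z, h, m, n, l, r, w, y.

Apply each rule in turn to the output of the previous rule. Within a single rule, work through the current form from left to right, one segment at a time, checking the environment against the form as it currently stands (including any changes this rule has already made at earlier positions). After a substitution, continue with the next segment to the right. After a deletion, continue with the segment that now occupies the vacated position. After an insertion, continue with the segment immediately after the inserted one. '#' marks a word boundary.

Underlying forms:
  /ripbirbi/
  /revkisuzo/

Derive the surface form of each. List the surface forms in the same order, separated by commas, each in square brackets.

[rippirab], [revgisuz]

/ripbirbi/:
  A Final Vowel Deletion: [ripbirbi] → [ripbirb]
  B Progressive Voicing Assimilation: [ripbirb] → [rippirb]
  C t-Assibilation: no change — [rippirb]
  D Vowel Epenthesis: [rippirb] → [rippirab]
/revkisuzo/:
  A Final Vowel Deletion: [revkisuzo] → [revkisuz]
  B Progressive Voicing Assimilation: [revkisuz] → [revgisuz]
  C t-Assibilation: no change — [revgisuz]
  D Vowel Epenthesis: no change — [revgisuz]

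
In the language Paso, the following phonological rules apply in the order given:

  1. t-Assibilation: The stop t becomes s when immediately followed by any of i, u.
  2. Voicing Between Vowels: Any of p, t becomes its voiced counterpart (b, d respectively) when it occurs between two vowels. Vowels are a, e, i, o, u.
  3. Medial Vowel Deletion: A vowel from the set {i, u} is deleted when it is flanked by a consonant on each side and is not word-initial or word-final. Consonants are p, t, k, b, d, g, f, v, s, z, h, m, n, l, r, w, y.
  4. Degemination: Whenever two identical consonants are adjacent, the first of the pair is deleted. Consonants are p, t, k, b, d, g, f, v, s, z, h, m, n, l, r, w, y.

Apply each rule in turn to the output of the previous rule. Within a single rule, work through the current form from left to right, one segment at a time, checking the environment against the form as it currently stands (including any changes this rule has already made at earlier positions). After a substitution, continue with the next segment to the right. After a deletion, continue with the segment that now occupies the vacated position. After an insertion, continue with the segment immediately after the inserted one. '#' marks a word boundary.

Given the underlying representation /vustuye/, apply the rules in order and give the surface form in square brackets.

[vsye]

1 t-Assibilation: [vustuye] → [vussuye]
2 Voicing Between Vowels: no change — [vussuye]
3 Medial Vowel Deletion: [vussuye] → [vssye]
4 Degemination: [vssye] → [vsye]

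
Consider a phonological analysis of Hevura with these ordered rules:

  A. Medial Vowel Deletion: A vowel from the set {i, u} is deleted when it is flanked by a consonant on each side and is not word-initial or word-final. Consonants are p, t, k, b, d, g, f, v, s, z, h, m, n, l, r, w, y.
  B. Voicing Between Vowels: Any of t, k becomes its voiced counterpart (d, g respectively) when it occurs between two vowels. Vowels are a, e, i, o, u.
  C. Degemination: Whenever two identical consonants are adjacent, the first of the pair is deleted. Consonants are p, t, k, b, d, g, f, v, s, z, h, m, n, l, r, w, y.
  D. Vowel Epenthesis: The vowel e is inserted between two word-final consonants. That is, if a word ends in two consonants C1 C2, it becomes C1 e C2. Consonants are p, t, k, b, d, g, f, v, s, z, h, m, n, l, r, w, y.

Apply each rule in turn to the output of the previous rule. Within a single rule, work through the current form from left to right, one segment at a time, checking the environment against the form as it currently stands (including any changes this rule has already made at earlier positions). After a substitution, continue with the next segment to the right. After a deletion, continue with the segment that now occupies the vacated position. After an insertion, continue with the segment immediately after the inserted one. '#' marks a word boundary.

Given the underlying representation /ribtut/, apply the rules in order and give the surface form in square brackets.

[rbet]

A Medial Vowel Deletion: [ribtut] → [rbtt]
B Voicing Between Vowels: no change — [rbtt]
C Degemination: [rbtt] → [rbt]
D Vowel Epenthesis: [rbt] → [rbet]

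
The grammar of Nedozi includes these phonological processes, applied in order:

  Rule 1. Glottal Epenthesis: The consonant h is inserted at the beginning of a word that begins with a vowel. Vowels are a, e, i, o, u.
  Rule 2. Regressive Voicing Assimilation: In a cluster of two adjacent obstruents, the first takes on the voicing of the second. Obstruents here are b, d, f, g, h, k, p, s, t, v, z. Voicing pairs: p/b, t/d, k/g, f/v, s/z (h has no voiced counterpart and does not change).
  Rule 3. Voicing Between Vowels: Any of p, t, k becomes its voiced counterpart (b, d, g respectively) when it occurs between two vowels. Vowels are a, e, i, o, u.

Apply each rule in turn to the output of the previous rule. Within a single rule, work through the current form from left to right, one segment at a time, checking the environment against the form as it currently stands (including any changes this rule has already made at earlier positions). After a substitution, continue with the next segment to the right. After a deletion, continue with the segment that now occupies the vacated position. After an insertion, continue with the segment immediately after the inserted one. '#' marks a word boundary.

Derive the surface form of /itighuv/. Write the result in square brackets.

[hidikhuv]

Rule 1 Glottal Epenthesis: [itighuv] → [hitighuv]
Rule 2 Regressive Voicing Assimilation: [hitighuv] → [hitikhuv]
Rule 3 Voicing Between Vowels: [hitikhuv] → [hidikhuv]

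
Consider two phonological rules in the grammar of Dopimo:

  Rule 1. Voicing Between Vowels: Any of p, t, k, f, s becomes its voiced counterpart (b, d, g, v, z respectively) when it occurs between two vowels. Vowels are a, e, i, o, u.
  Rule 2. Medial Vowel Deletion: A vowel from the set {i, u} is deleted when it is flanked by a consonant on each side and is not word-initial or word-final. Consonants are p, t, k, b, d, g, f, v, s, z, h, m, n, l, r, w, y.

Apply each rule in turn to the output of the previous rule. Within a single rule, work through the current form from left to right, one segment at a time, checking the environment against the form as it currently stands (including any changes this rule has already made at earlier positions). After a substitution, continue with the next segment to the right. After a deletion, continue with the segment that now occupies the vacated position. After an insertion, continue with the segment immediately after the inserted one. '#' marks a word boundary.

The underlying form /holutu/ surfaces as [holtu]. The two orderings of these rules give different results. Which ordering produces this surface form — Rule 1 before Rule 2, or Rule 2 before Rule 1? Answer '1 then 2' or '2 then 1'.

Order 1 then 2:
  1 Voicing Between Vowels: [holutu] → [holudu]
  2 Medial Vowel Deletion: [holudu] → [holdu]
  result: [holdu]
Order 2 then 1:
  2 Medial Vowel Deletion: [holutu] → [holtu]
  1 Voicing Between Vowels: no change — [holtu]
  result: [holtu]

2 then 1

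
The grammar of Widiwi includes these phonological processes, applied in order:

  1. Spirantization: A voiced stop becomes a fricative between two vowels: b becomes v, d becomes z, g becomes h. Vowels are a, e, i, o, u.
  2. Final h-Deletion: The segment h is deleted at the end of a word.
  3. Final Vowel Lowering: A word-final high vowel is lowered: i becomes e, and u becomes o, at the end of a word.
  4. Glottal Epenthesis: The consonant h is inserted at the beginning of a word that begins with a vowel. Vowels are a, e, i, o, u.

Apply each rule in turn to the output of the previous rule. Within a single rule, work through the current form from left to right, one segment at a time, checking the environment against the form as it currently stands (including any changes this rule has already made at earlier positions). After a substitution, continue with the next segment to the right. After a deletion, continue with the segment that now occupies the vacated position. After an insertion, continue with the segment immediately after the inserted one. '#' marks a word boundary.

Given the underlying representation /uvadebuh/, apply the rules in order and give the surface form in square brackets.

[huvazevo]

1 Spirantization: [uvadebuh] → [uvazevuh]
2 Final h-Deletion: [uvazevuh] → [uvazevu]
3 Final Vowel Lowering: [uvazevu] → [uvazevo]
4 Glottal Epenthesis: [uvazevo] → [huvazevo]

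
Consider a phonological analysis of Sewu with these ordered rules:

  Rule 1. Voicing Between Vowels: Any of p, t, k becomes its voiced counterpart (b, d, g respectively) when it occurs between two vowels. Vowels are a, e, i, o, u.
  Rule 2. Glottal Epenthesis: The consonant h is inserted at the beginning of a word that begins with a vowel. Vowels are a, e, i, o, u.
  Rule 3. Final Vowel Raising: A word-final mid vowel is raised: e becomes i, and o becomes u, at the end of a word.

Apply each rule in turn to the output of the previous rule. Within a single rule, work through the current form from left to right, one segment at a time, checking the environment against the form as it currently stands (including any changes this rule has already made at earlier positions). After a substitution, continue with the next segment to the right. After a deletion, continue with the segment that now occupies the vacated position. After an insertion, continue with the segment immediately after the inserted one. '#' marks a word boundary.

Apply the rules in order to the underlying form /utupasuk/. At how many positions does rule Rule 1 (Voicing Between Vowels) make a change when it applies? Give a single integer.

Rule 1 Voicing Between Vowels: [utupasuk] → [udubasuk]
Rule 2 Glottal Epenthesis: [udubasuk] → [hudubasuk]
Rule 3 Final Vowel Raising: no change — [hudubasuk]
Rule Rule 1 changed 2 position(s).

2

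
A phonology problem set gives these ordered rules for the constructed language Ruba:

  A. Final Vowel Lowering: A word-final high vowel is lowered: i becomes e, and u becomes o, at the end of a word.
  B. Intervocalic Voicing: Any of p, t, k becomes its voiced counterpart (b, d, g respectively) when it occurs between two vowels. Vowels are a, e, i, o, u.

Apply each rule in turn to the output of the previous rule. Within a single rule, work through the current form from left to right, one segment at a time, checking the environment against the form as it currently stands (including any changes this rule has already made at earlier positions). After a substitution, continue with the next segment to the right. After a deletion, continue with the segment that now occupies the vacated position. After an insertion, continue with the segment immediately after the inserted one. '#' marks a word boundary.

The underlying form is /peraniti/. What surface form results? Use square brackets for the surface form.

[peranide]

A Final Vowel Lowering: [peraniti] → [peranite]
B Intervocalic Voicing: [peranite] → [peranide]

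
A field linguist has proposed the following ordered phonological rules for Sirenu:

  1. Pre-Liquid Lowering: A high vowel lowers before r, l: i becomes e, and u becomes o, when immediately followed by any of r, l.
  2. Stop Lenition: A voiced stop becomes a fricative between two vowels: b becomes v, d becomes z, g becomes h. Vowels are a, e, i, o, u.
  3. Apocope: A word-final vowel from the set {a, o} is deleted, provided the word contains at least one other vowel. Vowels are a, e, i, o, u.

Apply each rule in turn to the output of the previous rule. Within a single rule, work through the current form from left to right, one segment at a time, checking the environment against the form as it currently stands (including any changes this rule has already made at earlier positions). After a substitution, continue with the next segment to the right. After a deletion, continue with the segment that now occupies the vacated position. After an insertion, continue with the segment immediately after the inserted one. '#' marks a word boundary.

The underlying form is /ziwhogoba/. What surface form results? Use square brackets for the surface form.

[ziwhohov]

1 Pre-Liquid Lowering: no change — [ziwhogoba]
2 Stop Lenition: [ziwhogoba] → [ziwhohova]
3 Apocope: [ziwhohova] → [ziwhohov]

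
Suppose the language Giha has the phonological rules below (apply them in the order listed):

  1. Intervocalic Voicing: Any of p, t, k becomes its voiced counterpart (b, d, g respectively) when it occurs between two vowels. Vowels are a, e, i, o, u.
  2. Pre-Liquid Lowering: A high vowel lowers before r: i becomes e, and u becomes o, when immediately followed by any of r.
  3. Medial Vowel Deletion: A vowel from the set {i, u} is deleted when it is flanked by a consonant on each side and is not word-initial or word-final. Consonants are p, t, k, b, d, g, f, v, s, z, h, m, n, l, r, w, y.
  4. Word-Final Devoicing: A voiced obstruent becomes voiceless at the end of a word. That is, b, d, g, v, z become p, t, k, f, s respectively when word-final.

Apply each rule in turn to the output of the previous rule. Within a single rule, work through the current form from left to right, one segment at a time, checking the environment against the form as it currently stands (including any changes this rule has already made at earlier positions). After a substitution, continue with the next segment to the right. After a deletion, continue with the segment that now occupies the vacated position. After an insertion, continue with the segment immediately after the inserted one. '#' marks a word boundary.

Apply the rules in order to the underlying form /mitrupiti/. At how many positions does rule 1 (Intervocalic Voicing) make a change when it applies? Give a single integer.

2

1 Intervocalic Voicing: [mitrupiti] → [mitrubidi]
2 Pre-Liquid Lowering: no change — [mitrubidi]
3 Medial Vowel Deletion: [mitrubidi] → [mtrbdi]
4 Word-Final Devoicing: no change — [mtrbdi]
Rule 1 changed 2 position(s).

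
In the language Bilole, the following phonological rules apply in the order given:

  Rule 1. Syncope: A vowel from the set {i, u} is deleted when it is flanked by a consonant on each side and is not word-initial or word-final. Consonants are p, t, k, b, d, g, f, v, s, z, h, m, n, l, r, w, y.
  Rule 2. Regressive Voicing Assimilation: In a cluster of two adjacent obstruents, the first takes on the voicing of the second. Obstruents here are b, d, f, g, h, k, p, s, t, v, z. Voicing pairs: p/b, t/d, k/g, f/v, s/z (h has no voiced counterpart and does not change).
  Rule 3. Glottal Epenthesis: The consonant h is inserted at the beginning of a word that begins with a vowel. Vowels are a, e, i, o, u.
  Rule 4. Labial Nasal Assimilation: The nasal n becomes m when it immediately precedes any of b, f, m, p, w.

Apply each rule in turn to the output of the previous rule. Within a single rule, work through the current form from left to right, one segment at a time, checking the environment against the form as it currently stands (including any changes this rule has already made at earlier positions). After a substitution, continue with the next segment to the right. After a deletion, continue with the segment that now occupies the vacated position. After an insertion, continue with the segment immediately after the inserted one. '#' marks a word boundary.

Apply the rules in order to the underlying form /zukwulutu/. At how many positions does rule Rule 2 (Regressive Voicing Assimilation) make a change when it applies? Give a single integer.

Rule 1 Syncope: [zukwulutu] → [zkwltu]
Rule 2 Regressive Voicing Assimilation: [zkwltu] → [skwltu]
Rule 3 Glottal Epenthesis: no change — [skwltu]
Rule 4 Labial Nasal Assimilation: no change — [skwltu]
Rule Rule 2 changed 1 position(s).

1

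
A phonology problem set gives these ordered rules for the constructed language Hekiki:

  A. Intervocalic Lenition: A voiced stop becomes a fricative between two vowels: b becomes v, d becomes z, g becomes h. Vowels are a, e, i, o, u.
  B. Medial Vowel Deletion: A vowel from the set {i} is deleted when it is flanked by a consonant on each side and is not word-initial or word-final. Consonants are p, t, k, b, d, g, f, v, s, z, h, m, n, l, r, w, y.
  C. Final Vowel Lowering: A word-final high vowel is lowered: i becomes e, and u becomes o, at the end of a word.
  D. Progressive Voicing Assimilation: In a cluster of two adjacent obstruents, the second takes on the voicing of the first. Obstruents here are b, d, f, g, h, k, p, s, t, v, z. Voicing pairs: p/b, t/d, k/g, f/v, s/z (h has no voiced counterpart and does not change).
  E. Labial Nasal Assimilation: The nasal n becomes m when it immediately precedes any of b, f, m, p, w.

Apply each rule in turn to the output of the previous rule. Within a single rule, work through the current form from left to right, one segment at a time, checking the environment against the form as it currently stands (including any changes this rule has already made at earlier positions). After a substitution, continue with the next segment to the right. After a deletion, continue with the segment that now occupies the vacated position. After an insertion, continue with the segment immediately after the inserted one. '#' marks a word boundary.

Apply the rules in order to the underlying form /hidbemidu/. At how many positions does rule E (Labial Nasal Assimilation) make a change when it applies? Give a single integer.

A Intervocalic Lenition: [hidbemidu] → [hidbemizu]
B Medial Vowel Deletion: [hidbemizu] → [hdbemzu]
C Final Vowel Lowering: [hdbemzu] → [hdbemzo]
D Progressive Voicing Assimilation: [hdbemzo] → [htpemzo]
E Labial Nasal Assimilation: no change — [htpemzo]
Rule E changed 0 position(s).

0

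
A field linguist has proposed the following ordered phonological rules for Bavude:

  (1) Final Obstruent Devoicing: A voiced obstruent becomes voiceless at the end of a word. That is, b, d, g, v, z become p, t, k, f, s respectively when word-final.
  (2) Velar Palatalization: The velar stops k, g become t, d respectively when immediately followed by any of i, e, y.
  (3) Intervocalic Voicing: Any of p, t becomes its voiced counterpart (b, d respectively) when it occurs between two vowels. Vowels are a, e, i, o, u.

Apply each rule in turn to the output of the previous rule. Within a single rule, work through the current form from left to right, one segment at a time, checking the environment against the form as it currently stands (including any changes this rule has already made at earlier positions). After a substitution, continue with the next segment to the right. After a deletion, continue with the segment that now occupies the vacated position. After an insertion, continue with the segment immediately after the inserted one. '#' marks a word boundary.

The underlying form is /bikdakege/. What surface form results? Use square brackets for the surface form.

(1) Final Obstruent Devoicing: no change — [bikdakege]
(2) Velar Palatalization: [bikdakege] → [bikdatede]
(3) Intervocalic Voicing: [bikdatede] → [bikdadede]

[bikdadede]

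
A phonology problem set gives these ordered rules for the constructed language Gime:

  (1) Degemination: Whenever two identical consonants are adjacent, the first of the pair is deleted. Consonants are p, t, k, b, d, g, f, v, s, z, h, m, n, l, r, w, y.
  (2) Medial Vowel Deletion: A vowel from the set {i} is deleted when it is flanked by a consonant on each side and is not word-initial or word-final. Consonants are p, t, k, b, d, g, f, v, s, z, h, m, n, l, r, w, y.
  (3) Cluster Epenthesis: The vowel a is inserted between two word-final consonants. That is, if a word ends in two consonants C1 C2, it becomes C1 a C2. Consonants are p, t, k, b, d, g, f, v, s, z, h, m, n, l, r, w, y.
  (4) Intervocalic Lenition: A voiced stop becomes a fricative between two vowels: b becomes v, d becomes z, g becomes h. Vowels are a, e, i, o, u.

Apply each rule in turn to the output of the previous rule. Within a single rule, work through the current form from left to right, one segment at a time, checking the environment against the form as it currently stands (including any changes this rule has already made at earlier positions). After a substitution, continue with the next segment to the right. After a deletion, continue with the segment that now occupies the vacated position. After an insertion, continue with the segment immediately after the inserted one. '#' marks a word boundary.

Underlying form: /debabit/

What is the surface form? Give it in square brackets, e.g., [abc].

(1) Degemination: no change — [debabit]
(2) Medial Vowel Deletion: [debabit] → [debabt]
(3) Cluster Epenthesis: [debabt] → [debabat]
(4) Intervocalic Lenition: [debabat] → [devavat]

[devavat]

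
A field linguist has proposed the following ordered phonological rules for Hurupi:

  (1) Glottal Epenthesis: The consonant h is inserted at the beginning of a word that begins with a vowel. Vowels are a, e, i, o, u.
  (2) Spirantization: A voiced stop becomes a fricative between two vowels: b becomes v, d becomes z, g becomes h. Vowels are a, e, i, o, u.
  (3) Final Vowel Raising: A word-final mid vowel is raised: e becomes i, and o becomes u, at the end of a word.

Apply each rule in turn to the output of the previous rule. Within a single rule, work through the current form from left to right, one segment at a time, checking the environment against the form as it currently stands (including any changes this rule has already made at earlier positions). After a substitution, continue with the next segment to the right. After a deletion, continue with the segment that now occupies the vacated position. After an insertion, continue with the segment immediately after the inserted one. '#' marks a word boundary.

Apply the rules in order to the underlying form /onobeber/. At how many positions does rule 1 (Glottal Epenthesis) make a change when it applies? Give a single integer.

(1) Glottal Epenthesis: [onobeber] → [honobeber]
(2) Spirantization: [honobeber] → [honovever]
(3) Final Vowel Raising: no change — [honovever]
Rule 1 changed 1 position(s).

1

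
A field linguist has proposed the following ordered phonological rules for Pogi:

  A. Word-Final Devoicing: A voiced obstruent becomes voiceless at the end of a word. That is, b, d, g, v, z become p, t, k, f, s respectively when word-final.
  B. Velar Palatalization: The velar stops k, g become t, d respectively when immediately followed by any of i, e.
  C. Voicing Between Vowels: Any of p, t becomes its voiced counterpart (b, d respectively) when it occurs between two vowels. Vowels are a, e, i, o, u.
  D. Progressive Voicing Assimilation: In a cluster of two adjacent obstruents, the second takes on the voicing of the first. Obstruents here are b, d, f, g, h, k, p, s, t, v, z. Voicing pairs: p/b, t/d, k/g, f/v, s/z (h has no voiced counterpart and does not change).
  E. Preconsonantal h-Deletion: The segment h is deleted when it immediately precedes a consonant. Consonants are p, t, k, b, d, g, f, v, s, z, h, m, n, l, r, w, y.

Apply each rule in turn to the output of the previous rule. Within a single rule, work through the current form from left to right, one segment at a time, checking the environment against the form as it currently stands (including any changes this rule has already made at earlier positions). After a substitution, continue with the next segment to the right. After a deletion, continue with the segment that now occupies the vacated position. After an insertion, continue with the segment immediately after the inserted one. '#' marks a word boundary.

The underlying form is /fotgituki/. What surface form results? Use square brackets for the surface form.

[fottidudi]

A Word-Final Devoicing: no change — [fotgituki]
B Velar Palatalization: [fotgituki] → [fotdituti]
C Voicing Between Vowels: [fotdituti] → [fotdidudi]
D Progressive Voicing Assimilation: [fotdidudi] → [fottidudi]
E Preconsonantal h-Deletion: no change — [fottidudi]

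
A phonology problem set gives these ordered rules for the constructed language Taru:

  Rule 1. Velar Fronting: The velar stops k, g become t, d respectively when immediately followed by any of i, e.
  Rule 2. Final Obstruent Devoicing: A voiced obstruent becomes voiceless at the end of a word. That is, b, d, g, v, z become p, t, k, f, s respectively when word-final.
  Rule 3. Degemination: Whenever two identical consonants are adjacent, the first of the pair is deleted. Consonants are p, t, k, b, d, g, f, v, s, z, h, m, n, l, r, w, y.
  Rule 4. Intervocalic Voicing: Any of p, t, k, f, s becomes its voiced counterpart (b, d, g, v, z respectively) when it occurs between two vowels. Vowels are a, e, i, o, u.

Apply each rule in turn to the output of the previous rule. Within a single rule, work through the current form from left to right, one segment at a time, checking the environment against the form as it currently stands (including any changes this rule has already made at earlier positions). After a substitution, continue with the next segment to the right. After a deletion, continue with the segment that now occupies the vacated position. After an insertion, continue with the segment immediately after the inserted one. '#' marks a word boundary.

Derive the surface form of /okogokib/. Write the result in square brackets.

[ogogodip]

Rule 1 Velar Fronting: [okogokib] → [okogotib]
Rule 2 Final Obstruent Devoicing: [okogotib] → [okogotip]
Rule 3 Degemination: no change — [okogotip]
Rule 4 Intervocalic Voicing: [okogotip] → [ogogodip]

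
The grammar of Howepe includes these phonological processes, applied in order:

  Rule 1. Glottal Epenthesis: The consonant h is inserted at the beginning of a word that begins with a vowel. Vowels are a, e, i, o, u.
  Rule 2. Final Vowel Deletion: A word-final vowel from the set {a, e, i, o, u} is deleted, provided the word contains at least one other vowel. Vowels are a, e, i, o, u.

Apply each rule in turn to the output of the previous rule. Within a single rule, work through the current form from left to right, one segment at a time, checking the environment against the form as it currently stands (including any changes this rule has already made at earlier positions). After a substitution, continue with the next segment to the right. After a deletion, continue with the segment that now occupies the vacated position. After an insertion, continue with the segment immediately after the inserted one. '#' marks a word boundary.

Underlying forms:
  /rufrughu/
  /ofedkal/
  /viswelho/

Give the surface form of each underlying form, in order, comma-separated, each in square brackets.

[rufrugh], [hofedkal], [viswelh]

/rufrughu/:
  Rule 1 Glottal Epenthesis: no change — [rufrughu]
  Rule 2 Final Vowel Deletion: [rufrughu] → [rufrugh]
/ofedkal/:
  Rule 1 Glottal Epenthesis: [ofedkal] → [hofedkal]
  Rule 2 Final Vowel Deletion: no change — [hofedkal]
/viswelho/:
  Rule 1 Glottal Epenthesis: no change — [viswelho]
  Rule 2 Final Vowel Deletion: [viswelho] → [viswelh]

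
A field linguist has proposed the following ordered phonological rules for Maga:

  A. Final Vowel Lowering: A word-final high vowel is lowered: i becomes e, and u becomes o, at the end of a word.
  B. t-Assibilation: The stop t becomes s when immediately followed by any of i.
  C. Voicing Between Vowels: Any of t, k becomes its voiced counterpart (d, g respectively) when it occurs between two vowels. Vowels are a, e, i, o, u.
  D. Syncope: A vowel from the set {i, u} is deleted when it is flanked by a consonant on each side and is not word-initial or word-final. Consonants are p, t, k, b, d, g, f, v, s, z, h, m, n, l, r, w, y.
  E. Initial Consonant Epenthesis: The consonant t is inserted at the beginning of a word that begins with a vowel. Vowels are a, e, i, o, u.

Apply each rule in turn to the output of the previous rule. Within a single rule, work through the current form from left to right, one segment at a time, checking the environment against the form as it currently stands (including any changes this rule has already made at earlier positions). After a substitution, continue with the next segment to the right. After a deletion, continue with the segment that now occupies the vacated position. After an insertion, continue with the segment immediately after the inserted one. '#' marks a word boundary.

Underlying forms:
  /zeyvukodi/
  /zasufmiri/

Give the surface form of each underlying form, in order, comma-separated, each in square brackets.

[zeyvgode], [zasfmre]

/zeyvukodi/:
  A Final Vowel Lowering: [zeyvukodi] → [zeyvukode]
  B t-Assibilation: no change — [zeyvukode]
  C Voicing Between Vowels: [zeyvukode] → [zeyvugode]
  D Syncope: [zeyvugode] → [zeyvgode]
  E Initial Consonant Epenthesis: no change — [zeyvgode]
/zasufmiri/:
  A Final Vowel Lowering: [zasufmiri] → [zasufmire]
  B t-Assibilation: no change — [zasufmire]
  C Voicing Between Vowels: no change — [zasufmire]
  D Syncope: [zasufmire] → [zasfmre]
  E Initial Consonant Epenthesis: no change — [zasfmre]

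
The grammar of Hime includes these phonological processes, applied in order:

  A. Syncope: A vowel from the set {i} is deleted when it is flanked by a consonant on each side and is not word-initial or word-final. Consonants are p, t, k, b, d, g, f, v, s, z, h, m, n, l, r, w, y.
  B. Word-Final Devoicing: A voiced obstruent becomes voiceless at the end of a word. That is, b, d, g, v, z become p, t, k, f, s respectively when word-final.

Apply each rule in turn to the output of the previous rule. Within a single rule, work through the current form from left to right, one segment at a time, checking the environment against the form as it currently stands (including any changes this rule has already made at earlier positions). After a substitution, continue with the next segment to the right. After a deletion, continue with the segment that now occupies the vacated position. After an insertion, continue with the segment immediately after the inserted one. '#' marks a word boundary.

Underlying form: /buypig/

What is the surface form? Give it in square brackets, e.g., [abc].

[buypk]

A Syncope: [buypig] → [buypg]
B Word-Final Devoicing: [buypg] → [buypk]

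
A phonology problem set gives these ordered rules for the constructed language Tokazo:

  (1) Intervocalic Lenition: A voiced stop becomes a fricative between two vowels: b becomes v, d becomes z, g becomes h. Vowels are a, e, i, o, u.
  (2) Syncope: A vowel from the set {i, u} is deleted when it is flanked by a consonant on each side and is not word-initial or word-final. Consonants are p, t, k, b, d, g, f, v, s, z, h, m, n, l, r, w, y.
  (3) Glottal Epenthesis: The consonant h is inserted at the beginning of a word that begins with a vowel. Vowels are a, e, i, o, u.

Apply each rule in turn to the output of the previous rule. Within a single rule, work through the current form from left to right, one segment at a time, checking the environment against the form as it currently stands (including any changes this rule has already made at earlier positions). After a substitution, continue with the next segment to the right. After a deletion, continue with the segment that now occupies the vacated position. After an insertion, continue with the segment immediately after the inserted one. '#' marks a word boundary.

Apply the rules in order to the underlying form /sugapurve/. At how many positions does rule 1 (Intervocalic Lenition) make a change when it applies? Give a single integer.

(1) Intervocalic Lenition: [sugapurve] → [suhapurve]
(2) Syncope: [suhapurve] → [shaprve]
(3) Glottal Epenthesis: no change — [shaprve]
Rule 1 changed 1 position(s).

1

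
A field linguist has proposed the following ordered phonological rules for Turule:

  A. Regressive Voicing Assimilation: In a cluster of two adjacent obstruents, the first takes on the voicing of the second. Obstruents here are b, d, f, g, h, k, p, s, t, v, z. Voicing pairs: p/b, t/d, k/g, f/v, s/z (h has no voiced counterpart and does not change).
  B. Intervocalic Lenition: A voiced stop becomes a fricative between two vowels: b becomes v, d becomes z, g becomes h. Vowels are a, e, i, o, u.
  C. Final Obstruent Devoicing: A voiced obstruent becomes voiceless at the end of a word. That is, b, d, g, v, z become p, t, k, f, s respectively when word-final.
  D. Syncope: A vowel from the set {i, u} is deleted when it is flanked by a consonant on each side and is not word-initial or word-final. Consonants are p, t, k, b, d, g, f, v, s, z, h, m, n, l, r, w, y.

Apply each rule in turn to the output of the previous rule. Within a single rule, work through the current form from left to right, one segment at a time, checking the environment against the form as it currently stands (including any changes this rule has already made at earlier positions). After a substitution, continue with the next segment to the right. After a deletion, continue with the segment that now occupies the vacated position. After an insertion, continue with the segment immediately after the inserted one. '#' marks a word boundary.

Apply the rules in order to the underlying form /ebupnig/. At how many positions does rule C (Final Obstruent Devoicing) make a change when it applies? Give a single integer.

1

A Regressive Voicing Assimilation: no change — [ebupnig]
B Intervocalic Lenition: [ebupnig] → [evupnig]
C Final Obstruent Devoicing: [evupnig] → [evupnik]
D Syncope: [evupnik] → [evpnk]
Rule C changed 1 position(s).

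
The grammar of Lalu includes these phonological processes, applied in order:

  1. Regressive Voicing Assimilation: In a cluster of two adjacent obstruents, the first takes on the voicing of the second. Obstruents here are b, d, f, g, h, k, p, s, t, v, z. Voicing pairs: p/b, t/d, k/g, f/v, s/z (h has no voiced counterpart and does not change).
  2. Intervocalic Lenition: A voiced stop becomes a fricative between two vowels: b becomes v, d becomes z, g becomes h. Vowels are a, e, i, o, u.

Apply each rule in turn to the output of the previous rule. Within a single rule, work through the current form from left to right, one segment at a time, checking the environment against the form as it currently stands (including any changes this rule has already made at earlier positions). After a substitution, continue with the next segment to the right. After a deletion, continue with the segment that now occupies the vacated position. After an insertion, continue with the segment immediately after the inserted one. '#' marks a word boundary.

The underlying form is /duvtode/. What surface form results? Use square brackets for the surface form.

[duftoze]

1 Regressive Voicing Assimilation: [duvtode] → [duftode]
2 Intervocalic Lenition: [duftode] → [duftoze]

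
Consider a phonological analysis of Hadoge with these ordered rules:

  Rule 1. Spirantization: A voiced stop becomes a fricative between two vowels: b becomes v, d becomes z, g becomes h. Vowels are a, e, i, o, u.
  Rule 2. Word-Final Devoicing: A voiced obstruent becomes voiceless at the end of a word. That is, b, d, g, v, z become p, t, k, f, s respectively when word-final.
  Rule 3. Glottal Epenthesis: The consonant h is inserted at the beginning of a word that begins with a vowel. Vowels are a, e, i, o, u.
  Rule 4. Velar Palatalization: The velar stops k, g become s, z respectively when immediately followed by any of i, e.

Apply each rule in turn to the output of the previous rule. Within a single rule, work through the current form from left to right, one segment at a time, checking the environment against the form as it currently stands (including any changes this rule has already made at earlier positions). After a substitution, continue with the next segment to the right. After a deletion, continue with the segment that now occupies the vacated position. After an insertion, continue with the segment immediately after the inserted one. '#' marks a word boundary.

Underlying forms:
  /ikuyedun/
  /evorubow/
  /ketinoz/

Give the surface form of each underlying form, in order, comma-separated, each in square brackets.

[hikuyezun], [hevoruvow], [setinos]

/ikuyedun/:
  Rule 1 Spirantization: [ikuyedun] → [ikuyezun]
  Rule 2 Word-Final Devoicing: no change — [ikuyezun]
  Rule 3 Glottal Epenthesis: [ikuyezun] → [hikuyezun]
  Rule 4 Velar Palatalization: no change — [hikuyezun]
/evorubow/:
  Rule 1 Spirantization: [evorubow] → [evoruvow]
  Rule 2 Word-Final Devoicing: no change — [evoruvow]
  Rule 3 Glottal Epenthesis: [evoruvow] → [hevoruvow]
  Rule 4 Velar Palatalization: no change — [hevoruvow]
/ketinoz/:
  Rule 1 Spirantization: no change — [ketinoz]
  Rule 2 Word-Final Devoicing: [ketinoz] → [ketinos]
  Rule 3 Glottal Epenthesis: no change — [ketinos]
  Rule 4 Velar Palatalization: [ketinos] → [setinos]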